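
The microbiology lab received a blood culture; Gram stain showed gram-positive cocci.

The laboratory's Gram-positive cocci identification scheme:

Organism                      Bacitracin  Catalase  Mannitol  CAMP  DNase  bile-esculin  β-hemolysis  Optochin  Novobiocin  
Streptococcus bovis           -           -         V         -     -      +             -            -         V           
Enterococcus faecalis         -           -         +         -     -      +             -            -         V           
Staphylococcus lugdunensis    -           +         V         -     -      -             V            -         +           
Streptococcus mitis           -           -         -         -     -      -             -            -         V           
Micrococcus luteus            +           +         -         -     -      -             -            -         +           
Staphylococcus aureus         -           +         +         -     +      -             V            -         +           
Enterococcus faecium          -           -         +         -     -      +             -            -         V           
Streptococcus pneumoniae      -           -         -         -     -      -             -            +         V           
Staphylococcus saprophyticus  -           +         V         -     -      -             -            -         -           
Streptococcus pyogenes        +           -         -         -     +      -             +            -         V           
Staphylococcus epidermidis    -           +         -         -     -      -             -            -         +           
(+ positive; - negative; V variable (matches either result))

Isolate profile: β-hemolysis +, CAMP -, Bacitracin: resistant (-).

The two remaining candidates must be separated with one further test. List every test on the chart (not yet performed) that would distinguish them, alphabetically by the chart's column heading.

DNase

CAMP -: all 11 remaining candidates are consistent.
β-hemolysis +: excludes 8 organisms — 3 left.
Bacitracin -: excludes Streptococcus pyogenes — 2 left.
Two candidates remain: Staphylococcus aureus and Staphylococcus lugdunensis.
  Catalase: + vs + — same for both, does not separate.
  Mannitol: + vs V — variable for at least one, does not separate.
  DNase: Staphylococcus aureus +, Staphylococcus lugdunensis - — discriminates.
  bile-esculin: - vs - — same for both, does not separate.
  Optochin: - vs - — same for both, does not separate.
  Novobiocin: + vs + — same for both, does not separate.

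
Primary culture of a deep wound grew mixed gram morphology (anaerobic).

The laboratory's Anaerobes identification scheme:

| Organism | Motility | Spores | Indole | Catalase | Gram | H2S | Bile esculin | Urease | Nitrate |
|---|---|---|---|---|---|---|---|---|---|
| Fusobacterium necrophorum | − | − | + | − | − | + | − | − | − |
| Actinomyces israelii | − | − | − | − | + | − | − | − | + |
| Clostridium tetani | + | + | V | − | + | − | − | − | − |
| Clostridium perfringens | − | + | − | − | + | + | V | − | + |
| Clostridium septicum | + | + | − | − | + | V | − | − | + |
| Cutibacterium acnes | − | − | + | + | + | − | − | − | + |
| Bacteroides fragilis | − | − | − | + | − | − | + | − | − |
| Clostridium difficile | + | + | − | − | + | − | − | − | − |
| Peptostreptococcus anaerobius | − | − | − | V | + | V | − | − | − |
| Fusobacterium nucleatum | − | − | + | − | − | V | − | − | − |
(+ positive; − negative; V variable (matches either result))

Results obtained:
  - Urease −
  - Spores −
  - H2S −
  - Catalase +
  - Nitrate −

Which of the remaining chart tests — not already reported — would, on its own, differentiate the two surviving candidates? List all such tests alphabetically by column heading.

Bile esculin, Gram

Spores −: excludes Clostridium tetani, Clostridium perfringens, Clostridium septicum, Clostridium difficile — 6 left.
H2S −: excludes Fusobacterium necrophorum — 5 left.
Urease −: all 5 remaining candidates are consistent.
Catalase +: excludes Actinomyces israelii, Fusobacterium nucleatum — 3 left.
Nitrate −: excludes Cutibacterium acnes — 2 left.
Two candidates remain: Bacteroides fragilis and Peptostreptococcus anaerobius.
  Motility: − vs − — same for both, does not separate.
  Indole: − vs − — same for both, does not separate.
  Gram: Bacteroides fragilis −, Peptostreptococcus anaerobius + — discriminates.
  Bile esculin: Bacteroides fragilis +, Peptostreptococcus anaerobius − — discriminates.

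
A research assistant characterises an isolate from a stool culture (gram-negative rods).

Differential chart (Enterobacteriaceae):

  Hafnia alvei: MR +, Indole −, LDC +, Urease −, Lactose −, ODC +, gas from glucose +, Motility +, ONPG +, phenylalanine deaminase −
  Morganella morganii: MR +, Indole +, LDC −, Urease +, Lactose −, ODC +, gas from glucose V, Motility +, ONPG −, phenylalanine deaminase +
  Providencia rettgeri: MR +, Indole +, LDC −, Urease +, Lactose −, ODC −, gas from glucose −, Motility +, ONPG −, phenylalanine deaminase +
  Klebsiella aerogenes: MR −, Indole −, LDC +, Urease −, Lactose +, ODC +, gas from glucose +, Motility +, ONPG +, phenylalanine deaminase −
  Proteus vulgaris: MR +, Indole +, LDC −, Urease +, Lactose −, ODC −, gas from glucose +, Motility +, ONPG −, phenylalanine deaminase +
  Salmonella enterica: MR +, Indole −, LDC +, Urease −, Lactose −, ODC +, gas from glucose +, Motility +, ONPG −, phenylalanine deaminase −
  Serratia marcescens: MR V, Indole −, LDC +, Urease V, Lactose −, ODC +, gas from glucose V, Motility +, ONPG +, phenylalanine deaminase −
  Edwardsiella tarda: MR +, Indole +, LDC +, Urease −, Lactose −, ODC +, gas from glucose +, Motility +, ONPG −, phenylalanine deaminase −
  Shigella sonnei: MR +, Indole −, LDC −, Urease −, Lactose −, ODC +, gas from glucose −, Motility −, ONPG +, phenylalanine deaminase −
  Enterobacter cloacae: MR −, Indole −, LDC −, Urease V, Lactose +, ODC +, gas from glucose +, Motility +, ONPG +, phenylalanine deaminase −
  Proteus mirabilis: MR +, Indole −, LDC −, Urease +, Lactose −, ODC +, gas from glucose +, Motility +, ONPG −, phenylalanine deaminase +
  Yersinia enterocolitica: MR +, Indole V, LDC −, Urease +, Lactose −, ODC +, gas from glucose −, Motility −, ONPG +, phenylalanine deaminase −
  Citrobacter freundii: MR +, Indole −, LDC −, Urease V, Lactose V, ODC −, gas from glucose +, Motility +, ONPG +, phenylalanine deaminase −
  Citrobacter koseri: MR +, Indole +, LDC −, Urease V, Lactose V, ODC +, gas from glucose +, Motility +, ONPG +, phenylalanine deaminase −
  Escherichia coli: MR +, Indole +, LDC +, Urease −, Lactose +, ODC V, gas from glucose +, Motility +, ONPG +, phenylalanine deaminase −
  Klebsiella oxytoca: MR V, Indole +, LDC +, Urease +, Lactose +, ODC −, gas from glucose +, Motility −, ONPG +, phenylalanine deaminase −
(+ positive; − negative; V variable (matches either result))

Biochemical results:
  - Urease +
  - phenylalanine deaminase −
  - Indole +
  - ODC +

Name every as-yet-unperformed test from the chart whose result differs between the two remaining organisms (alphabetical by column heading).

gas from glucose, Motility

Urease +: excludes 6 organisms — 10 left.
phenylalanine deaminase −: excludes Morganella morganii, Providencia rettgeri, Proteus vulgaris, Proteus mirabilis — 6 left.
Indole +: excludes Serratia marcescens, Enterobacter cloacae, Citrobacter freundii — 3 left.
ODC +: excludes Klebsiella oxytoca — 2 left.
Two candidates remain: Citrobacter koseri and Yersinia enterocolitica.
  MR: + vs + — same for both, does not separate.
  LDC: − vs − — same for both, does not separate.
  Lactose: V vs − — variable for at least one, does not separate.
  gas from glucose: Citrobacter koseri +, Yersinia enterocolitica − — discriminates.
  Motility: Citrobacter koseri +, Yersinia enterocolitica − — discriminates.
  ONPG: + vs + — same for both, does not separate.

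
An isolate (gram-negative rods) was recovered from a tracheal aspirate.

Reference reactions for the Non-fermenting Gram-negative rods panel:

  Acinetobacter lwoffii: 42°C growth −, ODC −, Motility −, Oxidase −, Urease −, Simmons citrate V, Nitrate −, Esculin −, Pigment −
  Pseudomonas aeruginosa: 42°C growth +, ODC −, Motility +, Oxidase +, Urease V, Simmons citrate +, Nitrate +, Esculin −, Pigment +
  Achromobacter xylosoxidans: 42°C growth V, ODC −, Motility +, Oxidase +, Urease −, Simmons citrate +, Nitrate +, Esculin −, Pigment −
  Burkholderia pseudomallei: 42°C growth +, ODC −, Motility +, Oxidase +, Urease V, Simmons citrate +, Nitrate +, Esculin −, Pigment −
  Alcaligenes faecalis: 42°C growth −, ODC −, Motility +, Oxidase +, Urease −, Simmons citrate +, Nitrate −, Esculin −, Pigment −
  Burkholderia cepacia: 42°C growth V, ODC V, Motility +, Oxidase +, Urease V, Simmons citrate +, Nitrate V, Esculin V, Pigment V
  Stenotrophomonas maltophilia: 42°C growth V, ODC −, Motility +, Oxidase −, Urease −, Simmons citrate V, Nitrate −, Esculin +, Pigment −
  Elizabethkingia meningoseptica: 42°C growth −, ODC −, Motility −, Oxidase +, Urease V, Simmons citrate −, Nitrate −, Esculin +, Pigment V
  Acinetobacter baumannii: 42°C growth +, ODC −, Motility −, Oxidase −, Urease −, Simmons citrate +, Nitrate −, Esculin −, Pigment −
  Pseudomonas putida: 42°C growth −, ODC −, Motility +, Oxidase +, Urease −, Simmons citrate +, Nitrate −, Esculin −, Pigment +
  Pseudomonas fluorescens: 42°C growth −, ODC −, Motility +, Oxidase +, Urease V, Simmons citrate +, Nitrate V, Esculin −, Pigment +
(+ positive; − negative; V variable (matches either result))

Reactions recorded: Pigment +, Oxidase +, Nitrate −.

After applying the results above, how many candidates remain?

Nitrate −: excludes Pseudomonas aeruginosa, Achromobacter xylosoxidans, Burkholderia pseudomallei — 8 left.
Pigment +: excludes Acinetobacter lwoffii, Alcaligenes faecalis, Stenotrophomonas maltophilia, Acinetobacter baumannii — 4 left.
Oxidase +: all 4 remaining candidates are consistent.
Still consistent: Burkholderia cepacia, Elizabethkingia meningoseptica, Pseudomonas fluorescens, Pseudomonas putida.

4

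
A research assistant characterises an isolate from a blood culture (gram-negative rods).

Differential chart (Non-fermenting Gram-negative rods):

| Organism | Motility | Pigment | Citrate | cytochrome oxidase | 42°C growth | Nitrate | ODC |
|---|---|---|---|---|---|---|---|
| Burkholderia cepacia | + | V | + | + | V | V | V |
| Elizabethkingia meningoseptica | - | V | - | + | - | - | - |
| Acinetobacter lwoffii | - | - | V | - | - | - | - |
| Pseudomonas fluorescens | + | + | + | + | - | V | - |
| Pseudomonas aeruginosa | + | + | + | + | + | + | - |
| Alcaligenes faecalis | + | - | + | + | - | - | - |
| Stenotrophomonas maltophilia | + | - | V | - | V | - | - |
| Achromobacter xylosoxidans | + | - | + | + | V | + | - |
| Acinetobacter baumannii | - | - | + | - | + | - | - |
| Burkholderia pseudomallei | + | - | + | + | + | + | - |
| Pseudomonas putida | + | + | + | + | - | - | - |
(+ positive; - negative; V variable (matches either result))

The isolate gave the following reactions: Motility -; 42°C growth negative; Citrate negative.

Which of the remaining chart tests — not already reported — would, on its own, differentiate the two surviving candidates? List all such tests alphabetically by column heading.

Motility -: excludes 8 organisms — 3 left.
42°C growth -: excludes Acinetobacter baumannii — 2 left.
Citrate -: all 2 remaining candidates are consistent.
Two candidates remain: Acinetobacter lwoffii and Elizabethkingia meningoseptica.
  Pigment: - vs V — variable for at least one, does not separate.
  cytochrome oxidase: Acinetobacter lwoffii -, Elizabethkingia meningoseptica + — discriminates.
  Nitrate: - vs - — same for both, does not separate.
  ODC: - vs - — same for both, does not separate.

cytochrome oxidase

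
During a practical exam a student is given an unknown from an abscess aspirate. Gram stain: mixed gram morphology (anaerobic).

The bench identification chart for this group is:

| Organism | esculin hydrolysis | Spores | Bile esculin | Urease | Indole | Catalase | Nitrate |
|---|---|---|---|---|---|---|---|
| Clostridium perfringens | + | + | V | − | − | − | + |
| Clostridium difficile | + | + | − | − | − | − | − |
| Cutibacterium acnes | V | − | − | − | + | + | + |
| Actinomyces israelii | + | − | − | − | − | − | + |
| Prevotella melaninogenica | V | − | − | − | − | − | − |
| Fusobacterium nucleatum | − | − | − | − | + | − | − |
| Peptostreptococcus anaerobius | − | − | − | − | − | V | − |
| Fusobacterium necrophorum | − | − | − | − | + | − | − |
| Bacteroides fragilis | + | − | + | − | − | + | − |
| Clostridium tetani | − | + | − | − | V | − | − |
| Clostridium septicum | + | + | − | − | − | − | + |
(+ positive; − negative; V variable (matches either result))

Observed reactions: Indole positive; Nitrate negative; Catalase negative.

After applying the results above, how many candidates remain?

3

Indole +: excludes 7 organisms — 4 left.
Nitrate −: excludes Cutibacterium acnes — 3 left.
Catalase −: all 3 remaining candidates are consistent.
Still consistent: Clostridium tetani, Fusobacterium necrophorum, Fusobacterium nucleatum.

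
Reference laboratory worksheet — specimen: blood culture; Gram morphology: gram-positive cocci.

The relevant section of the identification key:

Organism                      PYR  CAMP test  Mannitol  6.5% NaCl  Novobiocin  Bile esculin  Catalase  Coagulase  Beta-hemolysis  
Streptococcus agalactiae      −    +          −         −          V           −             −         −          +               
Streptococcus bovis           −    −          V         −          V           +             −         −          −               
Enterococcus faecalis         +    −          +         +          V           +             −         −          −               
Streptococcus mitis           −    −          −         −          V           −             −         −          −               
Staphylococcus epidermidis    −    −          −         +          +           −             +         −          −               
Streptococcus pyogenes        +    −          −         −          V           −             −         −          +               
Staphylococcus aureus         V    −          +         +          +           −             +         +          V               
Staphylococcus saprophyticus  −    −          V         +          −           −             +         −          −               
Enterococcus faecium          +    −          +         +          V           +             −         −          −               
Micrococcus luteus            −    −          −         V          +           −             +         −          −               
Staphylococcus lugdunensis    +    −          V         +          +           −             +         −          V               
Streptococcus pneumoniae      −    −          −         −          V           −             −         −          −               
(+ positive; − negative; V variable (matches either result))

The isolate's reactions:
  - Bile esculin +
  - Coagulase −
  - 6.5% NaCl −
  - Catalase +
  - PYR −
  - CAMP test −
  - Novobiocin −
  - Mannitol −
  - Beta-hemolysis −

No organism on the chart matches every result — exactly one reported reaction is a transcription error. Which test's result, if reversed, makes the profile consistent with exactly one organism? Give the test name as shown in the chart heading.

Catalase

As reported, no row in the chart matches all 9 reactions.
Reversing Novobiocin → still no organism matches.
Reversing Catalase (to −) → unique match: Streptococcus bovis.
Reversing 6.5% NaCl → still no organism matches.
Reversing Mannitol → still no organism matches.
Reversing Beta-hemolysis → still no organism matches.
Reversing PYR → still no organism matches.
Reversing CAMP test → still no organism matches.
Reversing Coagulase → still no organism matches.
Reversing Bile esculin → still no organism matches.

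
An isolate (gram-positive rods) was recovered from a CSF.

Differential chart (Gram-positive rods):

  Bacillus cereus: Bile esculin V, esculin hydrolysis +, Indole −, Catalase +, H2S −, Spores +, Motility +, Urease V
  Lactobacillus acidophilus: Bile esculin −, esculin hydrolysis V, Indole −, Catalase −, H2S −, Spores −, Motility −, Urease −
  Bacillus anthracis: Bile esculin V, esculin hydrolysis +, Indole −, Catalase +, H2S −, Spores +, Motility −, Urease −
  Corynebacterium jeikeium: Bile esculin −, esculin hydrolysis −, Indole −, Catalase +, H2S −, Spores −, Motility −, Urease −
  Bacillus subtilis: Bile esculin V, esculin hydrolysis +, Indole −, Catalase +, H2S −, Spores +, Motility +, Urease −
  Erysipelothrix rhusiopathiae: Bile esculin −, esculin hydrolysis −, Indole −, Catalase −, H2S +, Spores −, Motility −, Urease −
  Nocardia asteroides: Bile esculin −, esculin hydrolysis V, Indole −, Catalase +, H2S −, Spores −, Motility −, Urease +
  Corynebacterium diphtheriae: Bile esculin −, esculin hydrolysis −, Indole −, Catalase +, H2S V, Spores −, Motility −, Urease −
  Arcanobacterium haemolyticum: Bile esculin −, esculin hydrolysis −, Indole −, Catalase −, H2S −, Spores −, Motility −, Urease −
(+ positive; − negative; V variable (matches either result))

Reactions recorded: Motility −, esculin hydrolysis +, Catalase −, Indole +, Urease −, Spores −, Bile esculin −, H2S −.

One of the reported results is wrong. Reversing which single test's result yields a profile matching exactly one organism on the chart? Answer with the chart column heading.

Indole

As reported, no row in the chart matches all 8 reactions.
Reversing Spores → still no organism matches.
Reversing Urease → still no organism matches.
Reversing Indole (to −) → unique match: Lactobacillus acidophilus.
Reversing Catalase → still no organism matches.
Reversing Bile esculin → still no organism matches.
Reversing H2S → still no organism matches.
Reversing esculin hydrolysis → still no organism matches.
Reversing Motility → still no organism matches.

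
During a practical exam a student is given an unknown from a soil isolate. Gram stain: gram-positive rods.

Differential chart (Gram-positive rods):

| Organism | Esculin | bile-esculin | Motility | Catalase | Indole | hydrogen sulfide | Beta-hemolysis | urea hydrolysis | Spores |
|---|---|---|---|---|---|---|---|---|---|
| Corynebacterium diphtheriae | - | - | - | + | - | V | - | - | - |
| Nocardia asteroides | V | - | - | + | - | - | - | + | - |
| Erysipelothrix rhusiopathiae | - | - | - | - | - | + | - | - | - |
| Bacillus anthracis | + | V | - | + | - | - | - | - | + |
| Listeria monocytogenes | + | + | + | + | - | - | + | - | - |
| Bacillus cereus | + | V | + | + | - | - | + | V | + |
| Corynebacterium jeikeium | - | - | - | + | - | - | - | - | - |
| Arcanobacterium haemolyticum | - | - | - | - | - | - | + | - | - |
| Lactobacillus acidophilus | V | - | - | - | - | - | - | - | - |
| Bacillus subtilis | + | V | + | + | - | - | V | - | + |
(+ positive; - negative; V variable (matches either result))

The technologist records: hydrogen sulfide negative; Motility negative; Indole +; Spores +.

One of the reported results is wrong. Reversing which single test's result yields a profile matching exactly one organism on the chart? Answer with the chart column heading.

Indole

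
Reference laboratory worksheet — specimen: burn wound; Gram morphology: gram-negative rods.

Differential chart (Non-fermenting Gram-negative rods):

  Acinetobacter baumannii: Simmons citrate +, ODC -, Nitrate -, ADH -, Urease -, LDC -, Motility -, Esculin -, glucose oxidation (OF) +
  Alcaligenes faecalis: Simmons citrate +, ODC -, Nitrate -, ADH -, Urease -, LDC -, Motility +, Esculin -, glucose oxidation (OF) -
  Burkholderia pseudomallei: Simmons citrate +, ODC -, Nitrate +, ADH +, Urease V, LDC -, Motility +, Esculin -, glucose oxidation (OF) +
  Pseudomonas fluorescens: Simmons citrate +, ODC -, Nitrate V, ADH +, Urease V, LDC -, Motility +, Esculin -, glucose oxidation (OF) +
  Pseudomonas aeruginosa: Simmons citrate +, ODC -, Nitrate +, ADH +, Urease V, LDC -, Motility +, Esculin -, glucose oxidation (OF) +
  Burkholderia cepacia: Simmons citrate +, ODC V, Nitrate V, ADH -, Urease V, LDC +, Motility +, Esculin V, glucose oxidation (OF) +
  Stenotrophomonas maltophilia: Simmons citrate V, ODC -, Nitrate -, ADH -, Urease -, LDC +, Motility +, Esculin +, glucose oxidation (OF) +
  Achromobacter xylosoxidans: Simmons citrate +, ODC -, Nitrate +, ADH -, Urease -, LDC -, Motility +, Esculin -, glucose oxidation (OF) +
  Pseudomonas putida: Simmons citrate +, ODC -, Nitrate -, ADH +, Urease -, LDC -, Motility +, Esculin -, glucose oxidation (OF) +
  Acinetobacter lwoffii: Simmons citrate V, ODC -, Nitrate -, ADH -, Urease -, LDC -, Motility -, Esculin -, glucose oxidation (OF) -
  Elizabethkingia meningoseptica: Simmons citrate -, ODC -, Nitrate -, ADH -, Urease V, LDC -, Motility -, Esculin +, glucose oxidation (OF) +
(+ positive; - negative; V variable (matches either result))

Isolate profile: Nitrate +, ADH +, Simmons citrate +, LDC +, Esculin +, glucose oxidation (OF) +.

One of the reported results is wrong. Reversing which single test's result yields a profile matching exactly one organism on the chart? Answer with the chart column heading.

ADH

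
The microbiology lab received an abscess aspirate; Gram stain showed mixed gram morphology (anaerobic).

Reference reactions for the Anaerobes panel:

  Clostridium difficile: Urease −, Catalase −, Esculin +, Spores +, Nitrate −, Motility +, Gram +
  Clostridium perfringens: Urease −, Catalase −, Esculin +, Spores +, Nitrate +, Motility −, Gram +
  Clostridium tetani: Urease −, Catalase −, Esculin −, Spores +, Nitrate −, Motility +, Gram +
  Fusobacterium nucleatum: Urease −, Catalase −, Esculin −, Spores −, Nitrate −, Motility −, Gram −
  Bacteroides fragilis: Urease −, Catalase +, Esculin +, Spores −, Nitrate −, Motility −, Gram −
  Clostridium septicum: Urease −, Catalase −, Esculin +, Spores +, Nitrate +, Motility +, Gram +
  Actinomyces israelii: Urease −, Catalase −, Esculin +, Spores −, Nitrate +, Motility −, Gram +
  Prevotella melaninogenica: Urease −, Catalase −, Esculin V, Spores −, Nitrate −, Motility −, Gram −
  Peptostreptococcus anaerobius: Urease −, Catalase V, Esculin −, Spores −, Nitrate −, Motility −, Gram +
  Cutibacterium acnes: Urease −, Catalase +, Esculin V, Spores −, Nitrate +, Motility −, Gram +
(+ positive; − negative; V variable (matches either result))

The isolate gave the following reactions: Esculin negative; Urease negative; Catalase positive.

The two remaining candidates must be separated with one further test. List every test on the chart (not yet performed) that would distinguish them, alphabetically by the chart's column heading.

Nitrate

Catalase +: excludes 7 organisms — 3 left.
Urease −: all 3 remaining candidates are consistent.
Esculin −: excludes Bacteroides fragilis — 2 left.
Two candidates remain: Cutibacterium acnes and Peptostreptococcus anaerobius.
  Spores: − vs − — same for both, does not separate.
  Nitrate: Cutibacterium acnes +, Peptostreptococcus anaerobius − — discriminates.
  Motility: − vs − — same for both, does not separate.
  Gram: + vs + — same for both, does not separate.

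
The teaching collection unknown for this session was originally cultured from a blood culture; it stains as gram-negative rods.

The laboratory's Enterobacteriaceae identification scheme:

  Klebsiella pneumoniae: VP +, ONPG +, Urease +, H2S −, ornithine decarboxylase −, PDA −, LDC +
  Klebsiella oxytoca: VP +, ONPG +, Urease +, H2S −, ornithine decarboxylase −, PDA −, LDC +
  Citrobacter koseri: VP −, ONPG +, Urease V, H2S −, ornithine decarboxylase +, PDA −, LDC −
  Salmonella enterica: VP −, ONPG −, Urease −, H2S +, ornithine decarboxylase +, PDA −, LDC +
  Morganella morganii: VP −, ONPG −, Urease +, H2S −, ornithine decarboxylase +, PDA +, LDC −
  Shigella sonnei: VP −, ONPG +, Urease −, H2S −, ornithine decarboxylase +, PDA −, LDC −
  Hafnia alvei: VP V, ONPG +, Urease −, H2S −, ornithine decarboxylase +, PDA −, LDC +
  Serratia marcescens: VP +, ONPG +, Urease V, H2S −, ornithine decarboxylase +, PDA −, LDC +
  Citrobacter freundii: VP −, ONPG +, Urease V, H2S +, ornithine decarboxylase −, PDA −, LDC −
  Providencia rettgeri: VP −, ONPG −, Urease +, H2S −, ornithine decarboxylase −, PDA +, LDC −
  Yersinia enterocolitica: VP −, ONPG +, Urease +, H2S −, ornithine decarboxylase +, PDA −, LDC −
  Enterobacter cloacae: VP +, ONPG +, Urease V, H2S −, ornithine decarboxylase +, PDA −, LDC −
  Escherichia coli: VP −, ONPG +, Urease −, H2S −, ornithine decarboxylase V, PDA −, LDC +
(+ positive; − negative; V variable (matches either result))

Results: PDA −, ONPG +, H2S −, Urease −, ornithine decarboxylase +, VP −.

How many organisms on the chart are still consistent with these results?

4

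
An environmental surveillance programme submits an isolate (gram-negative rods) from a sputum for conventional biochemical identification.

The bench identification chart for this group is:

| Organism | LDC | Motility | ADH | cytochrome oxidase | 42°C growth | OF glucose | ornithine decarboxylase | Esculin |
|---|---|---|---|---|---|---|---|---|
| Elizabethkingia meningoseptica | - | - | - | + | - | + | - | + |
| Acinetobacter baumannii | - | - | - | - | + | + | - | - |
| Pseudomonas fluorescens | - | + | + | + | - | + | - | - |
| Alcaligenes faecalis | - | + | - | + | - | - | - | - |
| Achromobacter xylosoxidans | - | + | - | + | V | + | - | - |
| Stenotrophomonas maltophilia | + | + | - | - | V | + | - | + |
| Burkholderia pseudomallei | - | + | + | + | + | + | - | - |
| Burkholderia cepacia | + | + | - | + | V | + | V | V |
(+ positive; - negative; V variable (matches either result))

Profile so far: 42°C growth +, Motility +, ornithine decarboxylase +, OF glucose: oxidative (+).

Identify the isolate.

Burkholderia cepacia

42°C growth +: excludes Elizabethkingia meningoseptica, Pseudomonas fluorescens, Alcaligenes faecalis — 5 left.
Motility +: excludes Acinetobacter baumannii — 4 left.
OF glucose +: all 4 remaining candidates are consistent.
ornithine decarboxylase +: excludes Achromobacter xylosoxidans, Stenotrophomonas maltophilia, Burkholderia pseudomallei — 1 left.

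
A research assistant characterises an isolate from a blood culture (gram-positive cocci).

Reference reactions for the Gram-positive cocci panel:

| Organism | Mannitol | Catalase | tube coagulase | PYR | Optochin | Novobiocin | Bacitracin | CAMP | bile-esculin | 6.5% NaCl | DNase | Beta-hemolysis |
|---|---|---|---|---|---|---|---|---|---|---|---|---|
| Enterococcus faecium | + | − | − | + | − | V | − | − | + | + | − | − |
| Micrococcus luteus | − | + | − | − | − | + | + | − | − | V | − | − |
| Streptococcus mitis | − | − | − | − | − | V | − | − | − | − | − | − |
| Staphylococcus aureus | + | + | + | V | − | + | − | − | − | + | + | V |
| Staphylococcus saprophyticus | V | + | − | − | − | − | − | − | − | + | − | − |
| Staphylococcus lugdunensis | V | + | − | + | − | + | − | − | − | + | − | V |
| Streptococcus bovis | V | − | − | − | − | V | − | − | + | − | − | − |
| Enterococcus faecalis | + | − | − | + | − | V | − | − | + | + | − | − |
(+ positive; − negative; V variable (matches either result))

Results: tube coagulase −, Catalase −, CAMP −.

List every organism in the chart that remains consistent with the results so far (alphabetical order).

tube coagulase −: excludes Staphylococcus aureus — 7 left.
CAMP −: all 7 remaining candidates are consistent.
Catalase −: excludes Micrococcus luteus, Staphylococcus saprophyticus, Staphylococcus lugdunensis — 4 left.

Enterococcus faecalis, Enterococcus faecium, Streptococcus bovis, Streptococcus mitis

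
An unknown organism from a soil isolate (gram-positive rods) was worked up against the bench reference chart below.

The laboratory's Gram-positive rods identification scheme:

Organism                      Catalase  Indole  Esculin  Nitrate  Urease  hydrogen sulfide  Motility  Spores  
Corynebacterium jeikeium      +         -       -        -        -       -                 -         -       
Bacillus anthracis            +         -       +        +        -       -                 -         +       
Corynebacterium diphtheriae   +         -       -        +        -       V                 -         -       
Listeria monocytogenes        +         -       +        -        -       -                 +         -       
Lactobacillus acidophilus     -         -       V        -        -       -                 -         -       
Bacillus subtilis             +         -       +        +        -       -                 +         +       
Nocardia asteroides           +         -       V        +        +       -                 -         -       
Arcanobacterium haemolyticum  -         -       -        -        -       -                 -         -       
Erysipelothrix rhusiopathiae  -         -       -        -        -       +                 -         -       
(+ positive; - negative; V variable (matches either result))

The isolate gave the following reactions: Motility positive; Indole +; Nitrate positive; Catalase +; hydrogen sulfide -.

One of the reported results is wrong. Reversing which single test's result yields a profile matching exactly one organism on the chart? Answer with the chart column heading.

Indole

As reported, no row in the chart matches all 5 reactions.
Reversing Motility → still no organism matches.
Reversing Nitrate → still no organism matches.
Reversing hydrogen sulfide → still no organism matches.
Reversing Indole (to -) → unique match: Bacillus subtilis.
Reversing Catalase → still no organism matches.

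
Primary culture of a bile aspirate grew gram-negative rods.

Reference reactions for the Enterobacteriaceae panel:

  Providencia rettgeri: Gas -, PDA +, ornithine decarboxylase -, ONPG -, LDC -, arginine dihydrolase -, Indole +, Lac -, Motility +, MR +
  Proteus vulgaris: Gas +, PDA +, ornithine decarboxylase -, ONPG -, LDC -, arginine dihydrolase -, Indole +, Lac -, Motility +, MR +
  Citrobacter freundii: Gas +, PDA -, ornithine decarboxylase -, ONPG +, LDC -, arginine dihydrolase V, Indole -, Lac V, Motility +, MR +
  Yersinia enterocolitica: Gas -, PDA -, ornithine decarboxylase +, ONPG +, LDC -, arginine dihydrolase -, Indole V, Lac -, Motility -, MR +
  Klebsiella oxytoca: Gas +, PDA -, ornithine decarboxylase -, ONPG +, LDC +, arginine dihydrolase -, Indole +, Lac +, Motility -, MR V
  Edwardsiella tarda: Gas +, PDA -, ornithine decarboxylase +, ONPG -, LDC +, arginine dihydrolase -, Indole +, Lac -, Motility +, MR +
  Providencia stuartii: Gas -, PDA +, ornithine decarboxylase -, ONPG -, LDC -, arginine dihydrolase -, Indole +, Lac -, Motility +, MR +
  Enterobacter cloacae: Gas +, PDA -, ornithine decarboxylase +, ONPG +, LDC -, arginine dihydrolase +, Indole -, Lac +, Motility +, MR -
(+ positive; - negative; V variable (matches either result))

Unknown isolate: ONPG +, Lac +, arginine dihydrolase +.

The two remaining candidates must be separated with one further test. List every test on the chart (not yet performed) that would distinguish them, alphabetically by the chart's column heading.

ONPG +: excludes Providencia rettgeri, Proteus vulgaris, Edwardsiella tarda, Providencia stuartii — 4 left.
arginine dihydrolase +: excludes Yersinia enterocolitica, Klebsiella oxytoca — 2 left.
Lac +: all 2 remaining candidates are consistent.
Two candidates remain: Citrobacter freundii and Enterobacter cloacae.
  Gas: + vs + — same for both, does not separate.
  PDA: - vs - — same for both, does not separate.
  ornithine decarboxylase: Citrobacter freundii -, Enterobacter cloacae + — discriminates.
  LDC: - vs - — same for both, does not separate.
  Indole: - vs - — same for both, does not separate.
  Motility: + vs + — same for both, does not separate.
  MR: Citrobacter freundii +, Enterobacter cloacae - — discriminates.

MR, ornithine decarboxylase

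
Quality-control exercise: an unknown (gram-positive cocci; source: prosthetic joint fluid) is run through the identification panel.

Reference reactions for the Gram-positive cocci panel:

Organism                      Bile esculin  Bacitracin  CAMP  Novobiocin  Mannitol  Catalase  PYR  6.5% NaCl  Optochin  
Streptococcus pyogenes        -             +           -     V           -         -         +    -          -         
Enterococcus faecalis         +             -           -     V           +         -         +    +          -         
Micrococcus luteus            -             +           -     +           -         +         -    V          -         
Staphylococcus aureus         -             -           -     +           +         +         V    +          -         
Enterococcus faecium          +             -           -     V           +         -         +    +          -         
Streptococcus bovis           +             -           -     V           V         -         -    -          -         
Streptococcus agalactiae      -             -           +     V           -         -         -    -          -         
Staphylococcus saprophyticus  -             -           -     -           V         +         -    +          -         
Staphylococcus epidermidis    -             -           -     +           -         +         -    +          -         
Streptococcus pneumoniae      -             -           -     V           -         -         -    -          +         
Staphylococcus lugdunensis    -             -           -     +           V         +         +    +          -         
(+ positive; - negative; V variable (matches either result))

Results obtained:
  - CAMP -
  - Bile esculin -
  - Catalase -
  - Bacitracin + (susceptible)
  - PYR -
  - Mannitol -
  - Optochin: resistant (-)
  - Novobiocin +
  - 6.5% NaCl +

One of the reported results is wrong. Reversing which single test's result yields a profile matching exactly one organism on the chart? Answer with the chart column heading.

As reported, no row in the chart matches all 9 reactions.
Reversing 6.5% NaCl → still no organism matches.
Reversing Bacitracin → still no organism matches.
Reversing Bile esculin → still no organism matches.
Reversing Novobiocin → still no organism matches.
Reversing Catalase (to +) → unique match: Micrococcus luteus.
Reversing CAMP → still no organism matches.
Reversing Mannitol → still no organism matches.
Reversing Optochin → still no organism matches.
Reversing PYR → still no organism matches.

Catalase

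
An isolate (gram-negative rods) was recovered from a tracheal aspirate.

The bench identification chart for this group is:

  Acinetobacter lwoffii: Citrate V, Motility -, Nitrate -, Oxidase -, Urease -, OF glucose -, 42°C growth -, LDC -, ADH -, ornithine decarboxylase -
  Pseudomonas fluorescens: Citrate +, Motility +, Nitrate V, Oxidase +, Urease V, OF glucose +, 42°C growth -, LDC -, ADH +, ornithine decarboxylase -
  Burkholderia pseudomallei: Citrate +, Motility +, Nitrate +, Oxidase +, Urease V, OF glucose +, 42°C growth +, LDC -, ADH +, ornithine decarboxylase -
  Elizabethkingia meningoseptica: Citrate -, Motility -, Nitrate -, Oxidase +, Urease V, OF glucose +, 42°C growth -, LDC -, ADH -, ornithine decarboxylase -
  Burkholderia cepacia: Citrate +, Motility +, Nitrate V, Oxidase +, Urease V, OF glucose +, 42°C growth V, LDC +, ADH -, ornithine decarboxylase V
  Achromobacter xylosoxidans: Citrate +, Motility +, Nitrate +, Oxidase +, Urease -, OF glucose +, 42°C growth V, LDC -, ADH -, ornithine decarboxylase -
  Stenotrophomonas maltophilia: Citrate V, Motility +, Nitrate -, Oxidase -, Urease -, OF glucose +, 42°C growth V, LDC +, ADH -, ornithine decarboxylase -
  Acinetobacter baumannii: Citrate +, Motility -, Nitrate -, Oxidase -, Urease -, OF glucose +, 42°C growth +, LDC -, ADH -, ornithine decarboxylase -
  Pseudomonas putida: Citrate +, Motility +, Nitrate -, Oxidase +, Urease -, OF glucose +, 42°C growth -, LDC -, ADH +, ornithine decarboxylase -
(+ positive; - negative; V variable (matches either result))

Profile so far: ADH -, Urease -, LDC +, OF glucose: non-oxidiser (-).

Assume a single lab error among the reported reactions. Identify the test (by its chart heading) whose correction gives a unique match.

LDC

As reported, no row in the chart matches all 4 reactions.
Reversing LDC (to -) → unique match: Acinetobacter lwoffii.
Reversing Urease → still no organism matches.
Reversing ADH → still no organism matches.
Reversing OF glucose → 2 organisms match (not unique).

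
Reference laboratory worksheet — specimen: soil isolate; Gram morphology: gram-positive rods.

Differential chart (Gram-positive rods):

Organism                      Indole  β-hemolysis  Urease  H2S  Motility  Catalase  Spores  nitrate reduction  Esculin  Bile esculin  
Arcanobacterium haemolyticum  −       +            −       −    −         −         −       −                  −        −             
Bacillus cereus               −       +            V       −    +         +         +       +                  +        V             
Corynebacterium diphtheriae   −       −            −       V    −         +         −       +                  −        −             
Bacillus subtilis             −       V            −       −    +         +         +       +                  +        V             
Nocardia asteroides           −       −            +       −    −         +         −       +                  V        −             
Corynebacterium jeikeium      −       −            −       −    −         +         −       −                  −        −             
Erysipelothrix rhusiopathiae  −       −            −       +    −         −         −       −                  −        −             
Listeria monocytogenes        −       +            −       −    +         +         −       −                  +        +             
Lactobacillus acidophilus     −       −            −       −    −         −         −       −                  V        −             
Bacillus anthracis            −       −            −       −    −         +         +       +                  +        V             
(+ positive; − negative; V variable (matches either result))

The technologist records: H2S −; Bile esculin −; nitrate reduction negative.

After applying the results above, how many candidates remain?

3

nitrate reduction −: excludes 5 organisms — 5 left.
Bile esculin −: excludes Listeria monocytogenes — 4 left.
H2S −: excludes Erysipelothrix rhusiopathiae — 3 left.
Still consistent: Arcanobacterium haemolyticum, Corynebacterium jeikeium, Lactobacillus acidophilus.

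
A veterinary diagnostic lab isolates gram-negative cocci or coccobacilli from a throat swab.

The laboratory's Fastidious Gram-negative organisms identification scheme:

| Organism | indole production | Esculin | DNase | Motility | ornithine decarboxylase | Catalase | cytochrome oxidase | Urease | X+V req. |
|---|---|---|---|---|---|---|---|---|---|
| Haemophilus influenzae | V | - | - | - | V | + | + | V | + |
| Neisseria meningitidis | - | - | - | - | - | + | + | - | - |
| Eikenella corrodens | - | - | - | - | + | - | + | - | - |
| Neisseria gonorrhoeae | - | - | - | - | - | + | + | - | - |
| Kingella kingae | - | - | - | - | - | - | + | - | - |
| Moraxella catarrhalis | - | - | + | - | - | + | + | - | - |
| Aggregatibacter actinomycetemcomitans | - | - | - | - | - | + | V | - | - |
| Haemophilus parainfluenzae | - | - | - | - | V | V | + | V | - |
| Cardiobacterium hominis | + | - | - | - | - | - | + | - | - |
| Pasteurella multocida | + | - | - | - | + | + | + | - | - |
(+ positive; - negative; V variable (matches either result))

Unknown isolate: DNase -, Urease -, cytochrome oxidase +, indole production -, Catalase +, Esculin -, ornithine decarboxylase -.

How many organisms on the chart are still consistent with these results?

5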